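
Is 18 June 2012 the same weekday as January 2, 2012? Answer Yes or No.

Yes

From Jan 2, 2012 to Jun 18, 2012 is 168 days.
168 mod 7 = 0, so they are the same weekday.
(Jan 2, 2012 is a Monday; Jun 18, 2012 is a Monday.)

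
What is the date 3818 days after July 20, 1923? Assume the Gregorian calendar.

January 1, 1934

+366 (one year; includes Feb 29, 1924) → Jul 20, 1924 (3452 left).
+365 (one year) → Jul 20, 1925 (3087 left).
+365 (one year) → Jul 20, 1926 (2722 left).
+365 (one year) → Jul 20, 1927 (2357 left).
+366 (one year; includes Feb 29, 1928) → Jul 20, 1928 (1991 left).
+365 (one year) → Jul 20, 1929 (1626 left).
+365 (one year) → Jul 20, 1930 (1261 left).
+365 (one year) → Jul 20, 1931 (896 left).
+366 (one year; includes Feb 29, 1932) → Jul 20, 1932 (530 left).
+365 (one year) → Jul 20, 1933 (165 left).
Jul has 31 days: +12 → Aug 1, 1933 (153 left).
Aug has 31 days: +31 → Sep 1, 1933 (122 left).
Sep has 30 days: +30 → Oct 1, 1933 (92 left).
Oct has 31 days: +31 → Nov 1, 1933 (61 left).
Nov has 30 days: +30 → Dec 1, 1933 (31 left).
Dec has 31 days: +31 → Jan 1, 1934 (0 left).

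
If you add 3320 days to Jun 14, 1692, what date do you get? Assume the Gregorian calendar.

+365 (one year) → Jun 14, 1693 (2955 left).
+365 (one year) → Jun 14, 1694 (2590 left).
+365 (one year) → Jun 14, 1695 (2225 left).
+366 (one year; includes Feb 29, 1696) → Jun 14, 1696 (1859 left).
+365 (one year) → Jun 14, 1697 (1494 left).
+365 (one year) → Jun 14, 1698 (1129 left).
+365 (one year) → Jun 14, 1699 (764 left).
+365 (one year) → Jun 14, 1700 (399 left).
Jun has 30 days: +17 → Jul 1, 1700 (382 left).
Jul has 31 days: +31 → Aug 1, 1700 (351 left).
Aug has 31 days: +31 → Sep 1, 1700 (320 left).
Sep has 30 days: +30 → Oct 1, 1700 (290 left).
Oct has 31 days: +31 → Nov 1, 1700 (259 left).
Nov has 30 days: +30 → Dec 1, 1700 (229 left).
Dec has 31 days: +31 → Jan 1, 1701 (198 left).
Jan has 31 days: +31 → Feb 1, 1701 (167 left).
Feb has 28 days: +28 → Mar 1, 1701 (139 left).
Mar has 31 days: +31 → Apr 1, 1701 (108 left).
Apr has 30 days: +30 → May 1, 1701 (78 left).
May has 31 days: +31 → Jun 1, 1701 (47 left).
Jun has 30 days: +30 → Jul 1, 1701 (17 left).
+17 → Jul 18, 1701.

July 18, 1701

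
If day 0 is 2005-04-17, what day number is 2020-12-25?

5731

Apr 17, 2005 → Apr 17, 2006: 365 days.
Apr 17, 2006 → Apr 17, 2007: 365 days.
Apr 17, 2007 → Apr 17, 2008: 366 days (Feb 29, 2008 is in that span).
Apr 17, 2008 → Apr 17, 2009: 365 days.
Apr 17, 2009 → Apr 17, 2010: 365 days.
Apr 17, 2010 → Apr 17, 2011: 365 days.
Apr 17, 2011 → Apr 17, 2012: 366 days (Feb 29, 2012 is in that span).
Apr 17, 2012 → Apr 17, 2013: 365 days.
Apr 17, 2013 → Apr 17, 2014: 365 days.
Apr 17, 2014 → Apr 17, 2015: 365 days.
Apr 17, 2015 → Apr 17, 2016: 366 days (Feb 29, 2016 is in that span).
Apr 17, 2016 → Apr 17, 2017: 365 days.
Apr 17, 2017 → Apr 17, 2018: 365 days.
Apr 17, 2018 → Apr 17, 2019: 365 days.
Apr 17, 2019 → Apr 17, 2020: 366 days (Feb 29, 2020 is in that span).
Apr 17, 2020 → May 17, 2020: 30 days (April has 30).
May 17, 2020 → Jun 17, 2020: 31 days (May has 31).
Jun 17, 2020 → Jul 17, 2020: 30 days (June has 30).
Jul 17, 2020 → Aug 17, 2020: 31 days (July has 31).
Aug 17, 2020 → Sep 17, 2020: 31 days (August has 31).
Sep 17, 2020 → Oct 17, 2020: 30 days (September has 30).
Oct 17, 2020 → Nov 17, 2020: 31 days (October has 31).
Nov 17, 2020 → Dec 17, 2020: 30 days (November has 30).
Dec 17, 2020 → Dec 25, 2020: 8 days.
Total: 5731 days.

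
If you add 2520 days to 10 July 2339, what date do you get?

June 3, 2346

+366 (one year; includes Feb 29, 2340) → Jul 10, 2340 (2154 left).
+365 (one year) → Jul 10, 2341 (1789 left).
+365 (one year) → Jul 10, 2342 (1424 left).
+365 (one year) → Jul 10, 2343 (1059 left).
+366 (one year; includes Feb 29, 2344) → Jul 10, 2344 (693 left).
+365 (one year) → Jul 10, 2345 (328 left).
Jul has 31 days: +22 → Aug 1, 2345 (306 left).
Aug has 31 days: +31 → Sep 1, 2345 (275 left).
Sep has 30 days: +30 → Oct 1, 2345 (245 left).
Oct has 31 days: +31 → Nov 1, 2345 (214 left).
Nov has 30 days: +30 → Dec 1, 2345 (184 left).
Dec has 31 days: +31 → Jan 1, 2346 (153 left).
Jan has 31 days: +31 → Feb 1, 2346 (122 left).
Feb has 28 days: +28 → Mar 1, 2346 (94 left).
Mar has 31 days: +31 → Apr 1, 2346 (63 left).
Apr has 30 days: +30 → May 1, 2346 (33 left).
May has 31 days: +31 → Jun 1, 2346 (2 left).
+2 → Jun 3, 2346.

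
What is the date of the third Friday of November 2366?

November 1, 2366 is a Tuesday.
The first Friday is therefore November 4 (3 days later).
The third Friday is 4 + 2×7 = November 18.

November 18, 2366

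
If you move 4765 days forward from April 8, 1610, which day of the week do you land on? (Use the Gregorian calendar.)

Tuesday

Apr 8, 1610 is a Thursday.
4765 mod 7 = 5, so 4765 days after a Thursday is Thursday + 5 = Tuesday.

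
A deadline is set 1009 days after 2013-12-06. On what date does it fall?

+365 (one year) → Dec 6, 2014 (644 left).
+365 (one year) → Dec 6, 2015 (279 left).
Dec has 31 days: +26 → Jan 1, 2016 (253 left).
Jan has 31 days: +31 → Feb 1, 2016 (222 left).
Feb has 29 days: +29 → Mar 1, 2016 (193 left).
Mar has 31 days: +31 → Apr 1, 2016 (162 left).
Apr has 30 days: +30 → May 1, 2016 (132 left).
May has 31 days: +31 → Jun 1, 2016 (101 left).
Jun has 30 days: +30 → Jul 1, 2016 (71 left).
Jul has 31 days: +31 → Aug 1, 2016 (40 left).
Aug has 31 days: +31 → Sep 1, 2016 (9 left).
+9 → Sep 10, 2016.

September 10, 2016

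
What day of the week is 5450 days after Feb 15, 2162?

Friday

Feb 15, 2162 is a Monday.
5450 mod 7 = 4, so 5450 days after a Monday is Monday + 4 = Friday.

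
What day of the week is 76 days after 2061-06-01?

Tuesday

First find the weekday of Jun 1, 2061. Doomsday rule: the anchor day for the 2000s is Tuesday. For year 61: 61÷12 = 5 r 1, and 1÷4 = 0, so 5+1+0 = 6.
Tuesday + 6 ≡ Monday — that's 2061's doomsday.
In June the doomsday date is Jun 6.
Jun 1 is 5 days before Jun 6; 5 mod 7 = 5, so Monday − 5 = Wednesday.
76 mod 7 = 6, so 76 days after a Wednesday is Wednesday + 6 = Tuesday.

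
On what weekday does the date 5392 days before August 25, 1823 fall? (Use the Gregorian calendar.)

Aug 25, 1823 is a Monday.
5392 mod 7 = 2, so 5392 days before a Monday is Monday − 2 = Saturday.

Saturday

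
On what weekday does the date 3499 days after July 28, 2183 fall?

Jul 28, 2183 is a Monday.
3499 mod 7 = 6, so 3499 days after a Monday is Monday + 6 = Sunday.

Sunday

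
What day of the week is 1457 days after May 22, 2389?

Tuesday

May 22, 2389 is a Monday.
1457 mod 7 = 1, so 1457 days after a Monday is Monday + 1 = Tuesday.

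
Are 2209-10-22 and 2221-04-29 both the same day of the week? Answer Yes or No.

From Oct 22, 2209 to Apr 29, 2221 is 4207 days.
4207 mod 7 = 0, so they are the same weekday.
(Oct 22, 2209 is a Sunday; Apr 29, 2221 is a Sunday.)

Yes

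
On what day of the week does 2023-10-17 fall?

Tuesday

January 1, 2023 is a Sunday.
Jan 1, 2023 → Feb 1, 2023: 31 days (January has 31).
Feb 1, 2023 → Mar 1, 2023: 28 days (February has 28).
Mar 1, 2023 → Apr 1, 2023: 31 days (March has 31).
Apr 1, 2023 → May 1, 2023: 30 days (April has 30).
May 1, 2023 → Jun 1, 2023: 31 days (May has 31).
Jun 1, 2023 → Jul 1, 2023: 30 days (June has 30).
Jul 1, 2023 → Aug 1, 2023: 31 days (July has 31).
Aug 1, 2023 → Sep 1, 2023: 31 days (August has 31).
Sep 1, 2023 → Oct 1, 2023: 30 days (September has 30).
Oct 1, 2023 → Oct 17, 2023: 16 days.
Total: 289 days.
289 mod 7 = 2, so Sunday + 2 = Tuesday.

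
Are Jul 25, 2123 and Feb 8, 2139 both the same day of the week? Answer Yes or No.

From Jul 25, 2123 to Feb 8, 2139 is 5677 days.
5677 mod 7 = 0, so they are the same weekday.
(Jul 25, 2123 is a Sunday; Feb 8, 2139 is a Sunday.)

Yes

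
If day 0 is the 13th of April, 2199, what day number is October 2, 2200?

537

Apr 13, 2199 → Apr 13, 2200: 365 days.
Apr 13, 2200 → May 13, 2200: 30 days (April has 30).
May 13, 2200 → Jun 13, 2200: 31 days (May has 31).
Jun 13, 2200 → Jul 13, 2200: 30 days (June has 30).
Jul 13, 2200 → Aug 13, 2200: 31 days (July has 31).
Aug 13, 2200 → Sep 13, 2200: 31 days (August has 31).
Sep 13, 2200 → Oct 2, 2200: 19 days.
Total: 537 days.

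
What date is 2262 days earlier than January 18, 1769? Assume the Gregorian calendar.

November 9, 1762

−366 (one year; includes Feb 29, 1768) → Jan 18, 1768 (1896 left).
−365 (one year) → Jan 18, 1767 (1531 left).
−365 (one year) → Jan 18, 1766 (1166 left).
−365 (one year) → Jan 18, 1765 (801 left).
−366 (one year; includes Feb 29, 1764) → Jan 18, 1764 (435 left).
−365 (one year) → Jan 18, 1763 (70 left).
−18 → Dec 31, 1762 (end of Dec, 31 days; 52 left).
−31 → Nov 30, 1762 (end of Nov, 30 days; 21 left).
−21 → Nov 9, 1762.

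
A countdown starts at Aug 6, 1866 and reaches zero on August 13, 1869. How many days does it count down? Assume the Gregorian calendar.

Aug 6, 1866 → Aug 6, 1867: 365 days.
Aug 6, 1867 → Aug 6, 1868: 366 days (Feb 29, 1868 is in that span).
Aug 6, 1868 → Sep 6, 1868: 31 days (August has 31).
Sep 6, 1868 → Oct 6, 1868: 30 days (September has 30).
Oct 6, 1868 → Nov 6, 1868: 31 days (October has 31).
Nov 6, 1868 → Dec 6, 1868: 30 days (November has 30).
Dec 6, 1868 → Jan 6, 1869: 31 days (December has 31).
Jan 6, 1869 → Feb 6, 1869: 31 days (January has 31).
Feb 6, 1869 → Mar 6, 1869: 28 days (February has 28).
Mar 6, 1869 → Apr 6, 1869: 31 days (March has 31).
Apr 6, 1869 → May 6, 1869: 30 days (April has 30).
May 6, 1869 → Jun 6, 1869: 31 days (May has 31).
Jun 6, 1869 → Jul 6, 1869: 30 days (June has 30).
Jul 6, 1869 → Aug 6, 1869: 31 days (July has 31).
Aug 6, 1869 → Aug 13, 1869: 7 days.
Total: 1103 days.

1103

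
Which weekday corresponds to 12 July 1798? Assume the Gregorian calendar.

Doomsday rule: the anchor day for the 1700s is Sunday. For year 98: 98÷12 = 8 r 2, and 2÷4 = 0, so 8+2+0 = 10.
Sunday + 10 ≡ Wednesday — that's 1798's doomsday.
In July the doomsday date is Jul 11.
Jul 12 is 1 day after Jul 11; 1 mod 7 = 1, so Wednesday + 1 = Thursday.

Thursday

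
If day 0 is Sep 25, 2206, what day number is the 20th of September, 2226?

7300

Sep 25, 2206 → Sep 25, 2207: 365 days.
Sep 25, 2207 → Sep 25, 2208: 366 days (Feb 29, 2208 is in that span).
Sep 25, 2208 → Sep 25, 2209: 365 days.
Sep 25, 2209 → Sep 25, 2210: 365 days.
Sep 25, 2210 → Sep 25, 2211: 365 days.
Sep 25, 2211 → Sep 25, 2212: 366 days (Feb 29, 2212 is in that span).
Sep 25, 2212 → Sep 25, 2213: 365 days.
Sep 25, 2213 → Sep 25, 2214: 365 days.
Sep 25, 2214 → Sep 25, 2215: 365 days.
Sep 25, 2215 → Sep 25, 2216: 366 days (Feb 29, 2216 is in that span).
Sep 25, 2216 → Sep 25, 2217: 365 days.
Sep 25, 2217 → Sep 25, 2218: 365 days.
Sep 25, 2218 → Sep 25, 2219: 365 days.
Sep 25, 2219 → Sep 25, 2220: 366 days (Feb 29, 2220 is in that span).
Sep 25, 2220 → Sep 25, 2221: 365 days.
Sep 25, 2221 → Sep 25, 2222: 365 days.
Sep 25, 2222 → Sep 25, 2223: 365 days.
Sep 25, 2223 → Sep 25, 2224: 366 days (Feb 29, 2224 is in that span).
Sep 25, 2224 → Sep 25, 2225: 365 days.
Sep 25, 2225 → Oct 25, 2225: 30 days (September has 30).
Oct 25, 2225 → Nov 25, 2225: 31 days (October has 31).
Nov 25, 2225 → Dec 25, 2225: 30 days (November has 30).
Dec 25, 2225 → Jan 25, 2226: 31 days (December has 31).
Jan 25, 2226 → Feb 25, 2226: 31 days (January has 31).
Feb 25, 2226 → Mar 25, 2226: 28 days (February has 28).
Mar 25, 2226 → Apr 25, 2226: 31 days (March has 31).
Apr 25, 2226 → May 25, 2226: 30 days (April has 30).
May 25, 2226 → Jun 25, 2226: 31 days (May has 31).
Jun 25, 2226 → Jul 25, 2226: 30 days (June has 30).
Jul 25, 2226 → Aug 25, 2226: 31 days (July has 31).
Aug 25, 2226 → Sep 20, 2226: 26 days.
Total: 7300 days.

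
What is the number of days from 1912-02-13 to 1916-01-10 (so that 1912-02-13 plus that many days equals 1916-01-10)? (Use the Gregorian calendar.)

Feb 13, 1912 → Feb 13, 1913: 366 days (Feb 29, 1912 is in that span).
Feb 13, 1913 → Feb 13, 1914: 365 days.
Feb 13, 1914 → Feb 13, 1915: 365 days.
Feb 13, 1915 → Mar 13, 1915: 28 days (February has 28).
Mar 13, 1915 → Apr 13, 1915: 31 days (March has 31).
Apr 13, 1915 → May 13, 1915: 30 days (April has 30).
May 13, 1915 → Jun 13, 1915: 31 days (May has 31).
Jun 13, 1915 → Jul 13, 1915: 30 days (June has 30).
Jul 13, 1915 → Aug 13, 1915: 31 days (July has 31).
Aug 13, 1915 → Sep 13, 1915: 31 days (August has 31).
Sep 13, 1915 → Oct 13, 1915: 30 days (September has 30).
Oct 13, 1915 → Nov 13, 1915: 31 days (October has 31).
Nov 13, 1915 → Dec 13, 1915: 30 days (November has 30).
Dec 13, 1915 → Jan 10, 1916: 28 days.
Total: 1427 days.

1427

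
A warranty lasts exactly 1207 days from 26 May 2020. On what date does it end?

September 15, 2023

+365 (one year) → May 26, 2021 (842 left).
+365 (one year) → May 26, 2022 (477 left).
+365 (one year) → May 26, 2023 (112 left).
May has 31 days: +6 → Jun 1, 2023 (106 left).
Jun has 30 days: +30 → Jul 1, 2023 (76 left).
Jul has 31 days: +31 → Aug 1, 2023 (45 left).
Aug has 31 days: +31 → Sep 1, 2023 (14 left).
+14 → Sep 15, 2023.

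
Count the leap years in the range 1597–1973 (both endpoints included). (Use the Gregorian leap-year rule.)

Multiples of 4 in [1597,1973]: 94.
Of those, multiples of 100: 4 (not leap unless ÷400).
Multiples of 400: 1.
Leap years = 94 − 4 + 1 = 91.

91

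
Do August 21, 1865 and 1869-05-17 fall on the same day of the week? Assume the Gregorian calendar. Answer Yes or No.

Yes

From Aug 21, 1865 to May 17, 1869 is 1365 days.
1365 mod 7 = 0, so they are the same weekday.
(Aug 21, 1865 is a Monday; May 17, 1869 is a Monday.)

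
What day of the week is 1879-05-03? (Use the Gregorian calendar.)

Saturday

Doomsday rule: the anchor day for the 1800s is Friday. For year 79: 79÷12 = 6 r 7, and 7÷4 = 1, so 6+7+1 = 14.
Friday + 14 ≡ Friday — that's 1879's doomsday.
In May the doomsday date is May 9.
May 3 is 6 days before May 9; 6 mod 7 = 6, so Friday − 6 = Saturday.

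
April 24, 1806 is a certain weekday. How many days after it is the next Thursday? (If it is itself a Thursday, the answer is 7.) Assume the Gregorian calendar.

7

Apr 24, 1806 is a Thursday.
From Thursday to the next Thursday is 7 days.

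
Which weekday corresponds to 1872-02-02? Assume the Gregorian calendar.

Doomsday rule: the anchor day for the 1800s is Friday. For year 72: 72÷12 = 6 r 0, and 0÷4 = 0, so 6+0+0 = 6.
Friday + 6 ≡ Thursday — that's 1872's doomsday.
In February the doomsday date is Feb 29 (1872 is a leap year (divisible by 4)).
Feb 2 is 27 days before Feb 29; 27 mod 7 = 6, so Thursday − 6 = Friday.

Friday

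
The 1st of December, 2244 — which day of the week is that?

Sunday

Doomsday rule: the anchor day for the 2200s is Friday. For year 44: 44÷12 = 3 r 8, and 8÷4 = 2, so 3+8+2 = 13.
Friday + 13 ≡ Thursday — that's 2244's doomsday.
In December the doomsday date is Dec 12.
Dec 1 is 11 days before Dec 12; 11 mod 7 = 4, so Thursday − 4 = Sunday.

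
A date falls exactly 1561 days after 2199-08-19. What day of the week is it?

Monday

First find the weekday of Aug 19, 2199. Doomsday rule: the anchor day for the 2100s is Sunday. For year 99: 99÷12 = 8 r 3, and 3÷4 = 0, so 8+3+0 = 11.
Sunday + 11 ≡ Thursday — that's 2199's doomsday.
In August the doomsday date is Aug 8.
Aug 19 is 11 days after Aug 8; 11 mod 7 = 4, so Thursday + 4 = Monday.
1561 mod 7 = 0, so 1561 days after a Monday is Monday + 0 = Monday.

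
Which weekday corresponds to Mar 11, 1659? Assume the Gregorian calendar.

Tuesday

Doomsday rule: the anchor day for the 1600s is Tuesday. For year 59: 59÷12 = 4 r 11, and 11÷4 = 2, so 4+11+2 = 17.
Tuesday + 17 ≡ Friday — that's 1659's doomsday.
In March the doomsday date is Mar 14.
Mar 11 is 3 days before Mar 14; 3 mod 7 = 3, so Friday − 3 = Tuesday.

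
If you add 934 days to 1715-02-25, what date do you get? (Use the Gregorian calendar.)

September 16, 1717

+365 (one year) → Feb 25, 1716 (569 left).
+366 (one year; includes Feb 29, 1716) → Feb 25, 1717 (203 left).
Feb has 28 days: +4 → Mar 1, 1717 (199 left).
Mar has 31 days: +31 → Apr 1, 1717 (168 left).
Apr has 30 days: +30 → May 1, 1717 (138 left).
May has 31 days: +31 → Jun 1, 1717 (107 left).
Jun has 30 days: +30 → Jul 1, 1717 (77 left).
Jul has 31 days: +31 → Aug 1, 1717 (46 left).
Aug has 31 days: +31 → Sep 1, 1717 (15 left).
+15 → Sep 16, 1717.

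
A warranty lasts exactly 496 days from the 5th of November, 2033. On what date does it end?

+365 (one year) → Nov 5, 2034 (131 left).
Nov has 30 days: +26 → Dec 1, 2034 (105 left).
Dec has 31 days: +31 → Jan 1, 2035 (74 left).
Jan has 31 days: +31 → Feb 1, 2035 (43 left).
Feb has 28 days: +28 → Mar 1, 2035 (15 left).
+15 → Mar 16, 2035.

March 16, 2035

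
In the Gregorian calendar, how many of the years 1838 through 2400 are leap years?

137

Multiples of 4 in [1838,2400]: 141.
Of those, multiples of 100: 6 (not leap unless ÷400).
Multiples of 400: 2.
Leap years = 141 − 6 + 2 = 137.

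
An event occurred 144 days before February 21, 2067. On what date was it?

September 30, 2066

−21 → Jan 31, 2067 (end of Jan, 31 days; 123 left).
−31 → Dec 31, 2066 (end of Dec, 31 days; 92 left).
−31 → Nov 30, 2066 (end of Nov, 30 days; 61 left).
−30 → Oct 31, 2066 (end of Oct, 31 days; 31 left).
−31 → Sep 30, 2066 (end of Sep, 30 days; 0 left).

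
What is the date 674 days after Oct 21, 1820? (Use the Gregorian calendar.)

August 26, 1822

+365 (one year) → Oct 21, 1821 (309 left).
Oct has 31 days: +11 → Nov 1, 1821 (298 left).
Nov has 30 days: +30 → Dec 1, 1821 (268 left).
Dec has 31 days: +31 → Jan 1, 1822 (237 left).
Jan has 31 days: +31 → Feb 1, 1822 (206 left).
Feb has 28 days: +28 → Mar 1, 1822 (178 left).
Mar has 31 days: +31 → Apr 1, 1822 (147 left).
Apr has 30 days: +30 → May 1, 1822 (117 left).
May has 31 days: +31 → Jun 1, 1822 (86 left).
Jun has 30 days: +30 → Jul 1, 1822 (56 left).
Jul has 31 days: +31 → Aug 1, 1822 (25 left).
+25 → Aug 26, 1822.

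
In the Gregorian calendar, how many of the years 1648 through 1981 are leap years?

Multiples of 4 in [1648,1981]: 84.
Of those, multiples of 100: 3 (not leap unless ÷400).
Multiples of 400: 0.
Leap years = 84 − 3 + 0 = 81.

81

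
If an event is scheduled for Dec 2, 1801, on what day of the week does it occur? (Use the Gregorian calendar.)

Wednesday

Doomsday rule: the anchor day for the 1800s is Friday. For year 01: 1÷12 = 0 r 1, and 1÷4 = 0, so 0+1+0 = 1.
Friday + 1 ≡ Saturday — that's 1801's doomsday.
In December the doomsday date is Dec 12.
Dec 2 is 10 days before Dec 12; 10 mod 7 = 3, so Saturday − 3 = Wednesday.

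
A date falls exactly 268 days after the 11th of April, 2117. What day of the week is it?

Apr 11, 2117 is a Sunday.
268 mod 7 = 2, so 268 days after a Sunday is Sunday + 2 = Tuesday.

Tuesday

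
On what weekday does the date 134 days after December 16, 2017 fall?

Dec 16, 2017 is a Saturday.
134 mod 7 = 1, so 134 days after a Saturday is Saturday + 1 = Sunday.

Sunday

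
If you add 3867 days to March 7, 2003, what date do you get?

October 7, 2013

+366 (one year; includes Feb 29, 2004) → Mar 7, 2004 (3501 left).
+365 (one year) → Mar 7, 2005 (3136 left).
+365 (one year) → Mar 7, 2006 (2771 left).
+365 (one year) → Mar 7, 2007 (2406 left).
+366 (one year; includes Feb 29, 2008) → Mar 7, 2008 (2040 left).
+365 (one year) → Mar 7, 2009 (1675 left).
+365 (one year) → Mar 7, 2010 (1310 left).
+365 (one year) → Mar 7, 2011 (945 left).
+366 (one year; includes Feb 29, 2012) → Mar 7, 2012 (579 left).
+365 (one year) → Mar 7, 2013 (214 left).
Mar has 31 days: +25 → Apr 1, 2013 (189 left).
Apr has 30 days: +30 → May 1, 2013 (159 left).
May has 31 days: +31 → Jun 1, 2013 (128 left).
Jun has 30 days: +30 → Jul 1, 2013 (98 left).
Jul has 31 days: +31 → Aug 1, 2013 (67 left).
Aug has 31 days: +31 → Sep 1, 2013 (36 left).
Sep has 30 days: +30 → Oct 1, 2013 (6 left).
+6 → Oct 7, 2013.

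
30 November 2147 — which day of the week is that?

Thursday

Doomsday rule: the anchor day for the 2100s is Sunday. For year 47: 47÷12 = 3 r 11, and 11÷4 = 2, so 3+11+2 = 16.
Sunday + 16 ≡ Tuesday — that's 2147's doomsday.
In November the doomsday date is Nov 7.
Nov 30 is 23 days after Nov 7; 23 mod 7 = 2, so Tuesday + 2 = Thursday.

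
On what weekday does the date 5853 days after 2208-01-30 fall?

Sunday

First find the weekday of Jan 30, 2208. Doomsday rule: the anchor day for the 2200s is Friday. For year 08: 8÷12 = 0 r 8, and 8÷4 = 2, so 0+8+2 = 10.
Friday + 10 ≡ Monday — that's 2208's doomsday.
In January the doomsday date is Jan 4 (2208 is a leap year (divisible by 4)).
Jan 30 is 26 days after Jan 4; 26 mod 7 = 5, so Monday + 5 = Saturday.
5853 mod 7 = 1, so 5853 days after a Saturday is Saturday + 1 = Sunday.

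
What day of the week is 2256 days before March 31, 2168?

Tuesday

First find the weekday of Mar 31, 2168. Doomsday rule: the anchor day for the 2100s is Sunday. For year 68: 68÷12 = 5 r 8, and 8÷4 = 2, so 5+8+2 = 15.
Sunday + 15 ≡ Monday — that's 2168's doomsday.
In March the doomsday date is Mar 14.
Mar 31 is 17 days after Mar 14; 17 mod 7 = 3, so Monday + 3 = Thursday.
2256 mod 7 = 2, so 2256 days before a Thursday is Thursday − 2 = Tuesday.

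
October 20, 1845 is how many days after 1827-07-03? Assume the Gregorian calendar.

Jul 3, 1827 → Jul 3, 1828: 366 days (Feb 29, 1828 is in that span).
Jul 3, 1828 → Jul 3, 1829: 365 days.
Jul 3, 1829 → Jul 3, 1830: 365 days.
Jul 3, 1830 → Jul 3, 1831: 365 days.
Jul 3, 1831 → Jul 3, 1832: 366 days (Feb 29, 1832 is in that span).
Jul 3, 1832 → Jul 3, 1833: 365 days.
Jul 3, 1833 → Jul 3, 1834: 365 days.
Jul 3, 1834 → Jul 3, 1835: 365 days.
Jul 3, 1835 → Jul 3, 1836: 366 days (Feb 29, 1836 is in that span).
Jul 3, 1836 → Jul 3, 1837: 365 days.
Jul 3, 1837 → Jul 3, 1838: 365 days.
Jul 3, 1838 → Jul 3, 1839: 365 days.
Jul 3, 1839 → Jul 3, 1840: 366 days (Feb 29, 1840 is in that span).
Jul 3, 1840 → Jul 3, 1841: 365 days.
Jul 3, 1841 → Jul 3, 1842: 365 days.
Jul 3, 1842 → Jul 3, 1843: 365 days.
Jul 3, 1843 → Jul 3, 1844: 366 days (Feb 29, 1844 is in that span).
Jul 3, 1844 → Jul 3, 1845: 365 days.
Jul 3, 1845 → Aug 3, 1845: 31 days (July has 31).
Aug 3, 1845 → Sep 3, 1845: 31 days (August has 31).
Sep 3, 1845 → Oct 3, 1845: 30 days (September has 30).
Oct 3, 1845 → Oct 20, 1845: 17 days.
Total: 6684 days.

6684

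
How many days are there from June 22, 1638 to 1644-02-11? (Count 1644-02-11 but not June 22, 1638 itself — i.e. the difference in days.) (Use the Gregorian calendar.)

Jun 22, 1638 → Jun 22, 1639: 365 days.
Jun 22, 1639 → Jun 22, 1640: 366 days (Feb 29, 1640 is in that span).
Jun 22, 1640 → Jun 22, 1641: 365 days.
Jun 22, 1641 → Jun 22, 1642: 365 days.
Jun 22, 1642 → Jun 22, 1643: 365 days.
Jun 22, 1643 → Jul 22, 1643: 30 days (June has 30).
Jul 22, 1643 → Aug 22, 1643: 31 days (July has 31).
Aug 22, 1643 → Sep 22, 1643: 31 days (August has 31).
Sep 22, 1643 → Oct 22, 1643: 30 days (September has 30).
Oct 22, 1643 → Nov 22, 1643: 31 days (October has 31).
Nov 22, 1643 → Dec 22, 1643: 30 days (November has 30).
Dec 22, 1643 → Jan 22, 1644: 31 days (December has 31).
Jan 22, 1644 → Feb 11, 1644: 20 days.
Total: 2060 days.

2060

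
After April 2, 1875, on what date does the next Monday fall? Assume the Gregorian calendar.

Apr 2, 1875 is a Friday.
From Friday to the next Monday is 3 days.
Apr 2, 1875 + 3 = Apr 5, 1875.

April 5, 1875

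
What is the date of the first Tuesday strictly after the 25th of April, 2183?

April 29, 2183

Apr 25, 2183 is a Friday.
From Friday to the next Tuesday is 4 days.
Apr 25, 2183 + 4 = Apr 29, 2183.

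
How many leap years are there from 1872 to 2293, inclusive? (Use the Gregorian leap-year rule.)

Multiples of 4 in [1872,2293]: 106.
Of those, multiples of 100: 4 (not leap unless ÷400).
Multiples of 400: 1.
Leap years = 106 − 4 + 1 = 103.

103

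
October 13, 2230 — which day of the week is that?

Doomsday rule: the anchor day for the 2200s is Friday. For year 30: 30÷12 = 2 r 6, and 6÷4 = 1, so 2+6+1 = 9.
Friday + 9 ≡ Sunday — that's 2230's doomsday.
In October the doomsday date is Oct 10.
Oct 13 is 3 days after Oct 10; 3 mod 7 = 3, so Sunday + 3 = Wednesday.

Wednesday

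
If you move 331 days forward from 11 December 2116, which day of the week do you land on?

Sunday

Dec 11, 2116 is a Friday.
331 mod 7 = 2, so 331 days after a Friday is Friday + 2 = Sunday.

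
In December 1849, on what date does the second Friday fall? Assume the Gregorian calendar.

December 14, 1849

December 1, 1849 is a Saturday.
The first Friday is therefore December 7 (6 days later).
The second Friday is 7 + 1×7 = December 14.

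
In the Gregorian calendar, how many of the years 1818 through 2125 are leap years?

75

Multiples of 4 in [1818,2125]: 77.
Of those, multiples of 100: 3 (not leap unless ÷400).
Multiples of 400: 1.
Leap years = 77 − 3 + 1 = 75.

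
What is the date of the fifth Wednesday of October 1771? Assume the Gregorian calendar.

October 1, 1771 is a Tuesday.
The first Wednesday is therefore October 2 (1 days later).
The fifth Wednesday is 2 + 4×7 = October 30.

October 30, 1771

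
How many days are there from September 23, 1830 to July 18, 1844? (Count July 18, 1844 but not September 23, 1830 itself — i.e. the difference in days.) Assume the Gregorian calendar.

Sep 23, 1830 → Sep 23, 1831: 365 days.
Sep 23, 1831 → Sep 23, 1832: 366 days (Feb 29, 1832 is in that span).
Sep 23, 1832 → Sep 23, 1833: 365 days.
Sep 23, 1833 → Sep 23, 1834: 365 days.
Sep 23, 1834 → Sep 23, 1835: 365 days.
Sep 23, 1835 → Sep 23, 1836: 366 days (Feb 29, 1836 is in that span).
Sep 23, 1836 → Sep 23, 1837: 365 days.
Sep 23, 1837 → Sep 23, 1838: 365 days.
Sep 23, 1838 → Sep 23, 1839: 365 days.
Sep 23, 1839 → Sep 23, 1840: 366 days (Feb 29, 1840 is in that span).
Sep 23, 1840 → Sep 23, 1841: 365 days.
Sep 23, 1841 → Sep 23, 1842: 365 days.
Sep 23, 1842 → Sep 23, 1843: 365 days.
Sep 23, 1843 → Oct 23, 1843: 30 days (September has 30).
Oct 23, 1843 → Nov 23, 1843: 31 days (October has 31).
Nov 23, 1843 → Dec 23, 1843: 30 days (November has 30).
Dec 23, 1843 → Jan 23, 1844: 31 days (December has 31).
Jan 23, 1844 → Feb 23, 1844: 31 days (January has 31).
Feb 23, 1844 → Mar 23, 1844: 29 days (February has 29).
Mar 23, 1844 → Apr 23, 1844: 31 days (March has 31).
Apr 23, 1844 → May 23, 1844: 30 days (April has 30).
May 23, 1844 → Jun 23, 1844: 31 days (May has 31).
Jun 23, 1844 → Jul 18, 1844: 25 days.
Total: 5047 days.

5047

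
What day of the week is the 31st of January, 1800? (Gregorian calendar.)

Friday

Doomsday rule: the anchor day for the 1800s is Friday. For year 00: 0÷12 = 0 r 0, and 0÷4 = 0, so 0+0+0 = 0.
Friday + 0 ≡ Friday — that's 1800's doomsday.
In January the doomsday date is Jan 3 (1800 is not a leap year (divisible by 100 but not 400)).
Jan 31 is 28 days after Jan 3; 28 mod 7 = 0, so Friday + 0 = Friday.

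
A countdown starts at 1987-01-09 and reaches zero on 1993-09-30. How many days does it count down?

Jan 9, 1987 → Jan 9, 1988: 365 days.
Jan 9, 1988 → Jan 9, 1989: 366 days (Feb 29, 1988 is in that span).
Jan 9, 1989 → Jan 9, 1990: 365 days.
Jan 9, 1990 → Jan 9, 1991: 365 days.
Jan 9, 1991 → Jan 9, 1992: 365 days.
Jan 9, 1992 → Jan 9, 1993: 366 days (Feb 29, 1992 is in that span).
Jan 9, 1993 → Feb 9, 1993: 31 days (January has 31).
Feb 9, 1993 → Mar 9, 1993: 28 days (February has 28).
Mar 9, 1993 → Apr 9, 1993: 31 days (March has 31).
Apr 9, 1993 → May 9, 1993: 30 days (April has 30).
May 9, 1993 → Jun 9, 1993: 31 days (May has 31).
Jun 9, 1993 → Jul 9, 1993: 30 days (June has 30).
Jul 9, 1993 → Aug 9, 1993: 31 days (July has 31).
Aug 9, 1993 → Sep 9, 1993: 31 days (August has 31).
Sep 9, 1993 → Sep 30, 1993: 21 days.
Total: 2456 days.

2456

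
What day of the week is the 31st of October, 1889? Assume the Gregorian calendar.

Thursday

Doomsday rule: the anchor day for the 1800s is Friday. For year 89: 89÷12 = 7 r 5, and 5÷4 = 1, so 7+5+1 = 13.
Friday + 13 ≡ Thursday — that's 1889's doomsday.
In October the doomsday date is Oct 10.
Oct 31 is 21 days after Oct 10; 21 mod 7 = 0, so Thursday + 0 = Thursday.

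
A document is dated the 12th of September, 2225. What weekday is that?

Monday

Doomsday rule: the anchor day for the 2200s is Friday. For year 25: 25÷12 = 2 r 1, and 1÷4 = 0, so 2+1+0 = 3.
Friday + 3 ≡ Monday — that's 2225's doomsday.
In September the doomsday date is Sep 5.
Sep 12 is 7 days after Sep 5; 7 mod 7 = 0, so Monday + 0 = Monday.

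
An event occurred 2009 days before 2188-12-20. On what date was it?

June 21, 2183

−366 (one year; includes Feb 29, 2188) → Dec 20, 2187 (1643 left).
−365 (one year) → Dec 20, 2186 (1278 left).
−365 (one year) → Dec 20, 2185 (913 left).
−365 (one year) → Dec 20, 2184 (548 left).
−366 (one year; includes Feb 29, 2184) → Dec 20, 2183 (182 left).
−20 → Nov 30, 2183 (end of Nov, 30 days; 162 left).
−30 → Oct 31, 2183 (end of Oct, 31 days; 132 left).
−31 → Sep 30, 2183 (end of Sep, 30 days; 101 left).
−30 → Aug 31, 2183 (end of Aug, 31 days; 71 left).
−31 → Jul 31, 2183 (end of Jul, 31 days; 40 left).
−31 → Jun 30, 2183 (end of Jun, 30 days; 9 left).
−9 → Jun 21, 2183.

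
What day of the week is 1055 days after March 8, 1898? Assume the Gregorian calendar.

Mar 8, 1898 is a Tuesday.
1055 mod 7 = 5, so 1055 days after a Tuesday is Tuesday + 5 = Sunday.

Sunday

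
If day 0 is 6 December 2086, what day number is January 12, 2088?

Dec 6, 2086 → Dec 6, 2087: 365 days.
Dec 6, 2087 → Jan 6, 2088: 31 days (December has 31).
Jan 6, 2088 → Jan 12, 2088: 6 days.
Total: 402 days.

402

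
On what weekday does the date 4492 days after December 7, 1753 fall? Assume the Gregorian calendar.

Wednesday

First find the weekday of Dec 7, 1753. Doomsday rule: the anchor day for the 1700s is Sunday. For year 53: 53÷12 = 4 r 5, and 5÷4 = 1, so 4+5+1 = 10.
Sunday + 10 ≡ Wednesday — that's 1753's doomsday.
In December the doomsday date is Dec 12.
Dec 7 is 5 days before Dec 12; 5 mod 7 = 5, so Wednesday − 5 = Friday.
4492 mod 7 = 5, so 4492 days after a Friday is Friday + 5 = Wednesday.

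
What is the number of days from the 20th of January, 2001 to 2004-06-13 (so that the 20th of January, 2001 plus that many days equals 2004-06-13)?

Jan 20, 2001 → Jan 20, 2002: 365 days.
Jan 20, 2002 → Jan 20, 2003: 365 days.
Jan 20, 2003 → Jan 20, 2004: 365 days.
Jan 20, 2004 → Feb 20, 2004: 31 days (January has 31).
Feb 20, 2004 → Mar 20, 2004: 29 days (February has 29).
Mar 20, 2004 → Apr 20, 2004: 31 days (March has 31).
Apr 20, 2004 → May 20, 2004: 30 days (April has 30).
May 20, 2004 → Jun 13, 2004: 24 days.
Total: 1240 days.

1240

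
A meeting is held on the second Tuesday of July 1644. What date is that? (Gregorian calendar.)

July 1, 1644 is a Friday.
The first Tuesday is therefore July 5 (4 days later).
The second Tuesday is 5 + 1×7 = July 12.

July 12, 1644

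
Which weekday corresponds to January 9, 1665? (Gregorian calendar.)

Friday

Doomsday rule: the anchor day for the 1600s is Tuesday. For year 65: 65÷12 = 5 r 5, and 5÷4 = 1, so 5+5+1 = 11.
Tuesday + 11 ≡ Saturday — that's 1665's doomsday.
In January the doomsday date is Jan 3 (1665 is not a leap year).
Jan 9 is 6 days after Jan 3; 6 mod 7 = 6, so Saturday + 6 = Friday.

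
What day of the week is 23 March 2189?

January 1, 2189 is a Thursday.
Jan 1, 2189 → Feb 1, 2189: 31 days (January has 31).
Feb 1, 2189 → Mar 1, 2189: 28 days (February has 28).
Mar 1, 2189 → Mar 23, 2189: 22 days.
Total: 81 days.
81 mod 7 = 4, so Thursday + 4 = Monday.

Monday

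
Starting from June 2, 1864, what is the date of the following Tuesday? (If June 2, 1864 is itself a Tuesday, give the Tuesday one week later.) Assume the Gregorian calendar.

Jun 2, 1864 is a Thursday.
From Thursday to the next Tuesday is 5 days.
Jun 2, 1864 + 5 = Jun 7, 1864.

June 7, 1864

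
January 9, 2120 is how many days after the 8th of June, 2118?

Jun 8, 2118 → Jun 8, 2119: 365 days.
Jun 8, 2119 → Jul 8, 2119: 30 days (June has 30).
Jul 8, 2119 → Aug 8, 2119: 31 days (July has 31).
Aug 8, 2119 → Sep 8, 2119: 31 days (August has 31).
Sep 8, 2119 → Oct 8, 2119: 30 days (September has 30).
Oct 8, 2119 → Nov 8, 2119: 31 days (October has 31).
Nov 8, 2119 → Dec 8, 2119: 30 days (November has 30).
Dec 8, 2119 → Jan 8, 2120: 31 days (December has 31).
Jan 8, 2120 → Jan 9, 2120: 1 days.
Total: 580 days.

580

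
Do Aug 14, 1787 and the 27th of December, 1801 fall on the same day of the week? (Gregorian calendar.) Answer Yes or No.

From Aug 14, 1787 to Dec 27, 1801 is 5248 days.
5248 mod 7 = 5, so they are different weekdays.
(Aug 14, 1787 is a Tuesday; Dec 27, 1801 is a Sunday.)

No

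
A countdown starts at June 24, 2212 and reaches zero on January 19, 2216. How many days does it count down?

1304

Jun 24, 2212 → Jun 24, 2213: 365 days.
Jun 24, 2213 → Jun 24, 2214: 365 days.
Jun 24, 2214 → Jun 24, 2215: 365 days.
Jun 24, 2215 → Jul 24, 2215: 30 days (June has 30).
Jul 24, 2215 → Aug 24, 2215: 31 days (July has 31).
Aug 24, 2215 → Sep 24, 2215: 31 days (August has 31).
Sep 24, 2215 → Oct 24, 2215: 30 days (September has 30).
Oct 24, 2215 → Nov 24, 2215: 31 days (October has 31).
Nov 24, 2215 → Dec 24, 2215: 30 days (November has 30).
Dec 24, 2215 → Jan 19, 2216: 26 days.
Total: 1304 days.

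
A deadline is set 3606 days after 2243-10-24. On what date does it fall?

September 7, 2253

+366 (one year; includes Feb 29, 2244) → Oct 24, 2244 (3240 left).
+365 (one year) → Oct 24, 2245 (2875 left).
+365 (one year) → Oct 24, 2246 (2510 left).
+365 (one year) → Oct 24, 2247 (2145 left).
+366 (one year; includes Feb 29, 2248) → Oct 24, 2248 (1779 left).
+365 (one year) → Oct 24, 2249 (1414 left).
+365 (one year) → Oct 24, 2250 (1049 left).
+365 (one year) → Oct 24, 2251 (684 left).
+366 (one year; includes Feb 29, 2252) → Oct 24, 2252 (318 left).
Oct has 31 days: +8 → Nov 1, 2252 (310 left).
Nov has 30 days: +30 → Dec 1, 2252 (280 left).
Dec has 31 days: +31 → Jan 1, 2253 (249 left).
Jan has 31 days: +31 → Feb 1, 2253 (218 left).
Feb has 28 days: +28 → Mar 1, 2253 (190 left).
Mar has 31 days: +31 → Apr 1, 2253 (159 left).
Apr has 30 days: +30 → May 1, 2253 (129 left).
May has 31 days: +31 → Jun 1, 2253 (98 left).
Jun has 30 days: +30 → Jul 1, 2253 (68 left).
Jul has 31 days: +31 → Aug 1, 2253 (37 left).
Aug has 31 days: +31 → Sep 1, 2253 (6 left).
+6 → Sep 7, 2253.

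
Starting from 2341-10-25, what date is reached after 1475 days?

+365 (one year) → Oct 25, 2342 (1110 left).
+365 (one year) → Oct 25, 2343 (745 left).
+366 (one year; includes Feb 29, 2344) → Oct 25, 2344 (379 left).
Oct has 31 days: +7 → Nov 1, 2344 (372 left).
Nov has 30 days: +30 → Dec 1, 2344 (342 left).
Dec has 31 days: +31 → Jan 1, 2345 (311 left).
Jan has 31 days: +31 → Feb 1, 2345 (280 left).
Feb has 28 days: +28 → Mar 1, 2345 (252 left).
Mar has 31 days: +31 → Apr 1, 2345 (221 left).
Apr has 30 days: +30 → May 1, 2345 (191 left).
May has 31 days: +31 → Jun 1, 2345 (160 left).
Jun has 30 days: +30 → Jul 1, 2345 (130 left).
Jul has 31 days: +31 → Aug 1, 2345 (99 left).
Aug has 31 days: +31 → Sep 1, 2345 (68 left).
Sep has 30 days: +30 → Oct 1, 2345 (38 left).
Oct has 31 days: +31 → Nov 1, 2345 (7 left).
+7 → Nov 8, 2345.

November 8, 2345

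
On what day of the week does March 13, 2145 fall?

Saturday

January 1, 2145 is a Friday.
Jan 1, 2145 → Feb 1, 2145: 31 days (January has 31).
Feb 1, 2145 → Mar 1, 2145: 28 days (February has 28).
Mar 1, 2145 → Mar 13, 2145: 12 days.
Total: 71 days.
71 mod 7 = 1, so Friday + 1 = Saturday.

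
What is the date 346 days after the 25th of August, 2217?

Aug has 31 days: +7 → Sep 1, 2217 (339 left).
Sep has 30 days: +30 → Oct 1, 2217 (309 left).
Oct has 31 days: +31 → Nov 1, 2217 (278 left).
Nov has 30 days: +30 → Dec 1, 2217 (248 left).
Dec has 31 days: +31 → Jan 1, 2218 (217 left).
Jan has 31 days: +31 → Feb 1, 2218 (186 left).
Feb has 28 days: +28 → Mar 1, 2218 (158 left).
Mar has 31 days: +31 → Apr 1, 2218 (127 left).
Apr has 30 days: +30 → May 1, 2218 (97 left).
May has 31 days: +31 → Jun 1, 2218 (66 left).
Jun has 30 days: +30 → Jul 1, 2218 (36 left).
Jul has 31 days: +31 → Aug 1, 2218 (5 left).
+5 → Aug 6, 2218.

August 6, 2218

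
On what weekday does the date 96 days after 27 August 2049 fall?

Aug 27, 2049 is a Friday.
96 mod 7 = 5, so 96 days after a Friday is Friday + 5 = Wednesday.

Wednesday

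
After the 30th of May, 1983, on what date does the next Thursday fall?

May 30, 1983 is a Monday.
From Monday to the next Thursday is 3 days.
May 30, 1983 + 3 = Jun 2, 1983.

June 2, 1983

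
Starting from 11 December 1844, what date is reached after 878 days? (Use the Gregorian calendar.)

May 8, 1847

+365 (one year) → Dec 11, 1845 (513 left).
+365 (one year) → Dec 11, 1846 (148 left).
Dec has 31 days: +21 → Jan 1, 1847 (127 left).
Jan has 31 days: +31 → Feb 1, 1847 (96 left).
Feb has 28 days: +28 → Mar 1, 1847 (68 left).
Mar has 31 days: +31 → Apr 1, 1847 (37 left).
Apr has 30 days: +30 → May 1, 1847 (7 left).
+7 → May 8, 1847.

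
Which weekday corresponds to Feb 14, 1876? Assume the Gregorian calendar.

Monday

Doomsday rule: the anchor day for the 1800s is Friday. For year 76: 76÷12 = 6 r 4, and 4÷4 = 1, so 6+4+1 = 11.
Friday + 11 ≡ Tuesday — that's 1876's doomsday.
In February the doomsday date is Feb 29 (1876 is a leap year (divisible by 4)).
Feb 14 is 15 days before Feb 29; 15 mod 7 = 1, so Tuesday − 1 = Monday.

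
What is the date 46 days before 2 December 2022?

October 17, 2022

−2 → Nov 30, 2022 (end of Nov, 30 days; 44 left).
−30 → Oct 31, 2022 (end of Oct, 31 days; 14 left).
−14 → Oct 17, 2022.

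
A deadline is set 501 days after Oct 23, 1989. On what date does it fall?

March 8, 1991

+365 (one year) → Oct 23, 1990 (136 left).
Oct has 31 days: +9 → Nov 1, 1990 (127 left).
Nov has 30 days: +30 → Dec 1, 1990 (97 left).
Dec has 31 days: +31 → Jan 1, 1991 (66 left).
Jan has 31 days: +31 → Feb 1, 1991 (35 left).
Feb has 28 days: +28 → Mar 1, 1991 (7 left).
+7 → Mar 8, 1991.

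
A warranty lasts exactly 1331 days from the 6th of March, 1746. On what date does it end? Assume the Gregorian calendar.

+365 (one year) → Mar 6, 1747 (966 left).
+366 (one year; includes Feb 29, 1748) → Mar 6, 1748 (600 left).
+365 (one year) → Mar 6, 1749 (235 left).
Mar has 31 days: +26 → Apr 1, 1749 (209 left).
Apr has 30 days: +30 → May 1, 1749 (179 left).
May has 31 days: +31 → Jun 1, 1749 (148 left).
Jun has 30 days: +30 → Jul 1, 1749 (118 left).
Jul has 31 days: +31 → Aug 1, 1749 (87 left).
Aug has 31 days: +31 → Sep 1, 1749 (56 left).
Sep has 30 days: +30 → Oct 1, 1749 (26 left).
+26 → Oct 27, 1749.

October 27, 1749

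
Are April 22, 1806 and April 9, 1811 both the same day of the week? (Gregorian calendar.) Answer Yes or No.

From Apr 22, 1806 to Apr 9, 1811 is 1813 days.
1813 mod 7 = 0, so they are the same weekday.
(Apr 22, 1806 is a Tuesday; Apr 9, 1811 is a Tuesday.)

Yes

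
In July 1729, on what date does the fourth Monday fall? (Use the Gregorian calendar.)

July 25, 1729

July 1, 1729 is a Friday.
The first Monday is therefore July 4 (3 days later).
The fourth Monday is 4 + 3×7 = July 25.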